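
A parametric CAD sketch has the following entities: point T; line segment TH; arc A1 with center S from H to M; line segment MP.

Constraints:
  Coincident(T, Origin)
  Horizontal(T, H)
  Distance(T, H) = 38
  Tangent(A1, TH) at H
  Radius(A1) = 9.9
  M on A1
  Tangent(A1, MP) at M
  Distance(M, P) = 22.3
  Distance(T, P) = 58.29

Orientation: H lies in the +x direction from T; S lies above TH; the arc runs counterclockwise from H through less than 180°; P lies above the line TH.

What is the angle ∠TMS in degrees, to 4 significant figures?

13.75°

T is at the origin; T and H share the same y with |TH| = 38.0 and H on the +x side, so H = (38.00, 0.000). The tangent condition forces SH to be normal to TH, so S = H + (0, 9.9) = (38.00, 9.900). Since SM ⟂ MP (tangency), |SP| = √(9.9² + 22.3²) = 24.40 regardless of where M sits on A1. So P lies on both circle(T, 58.29) and circle(S, 24.40); the above-TH intersection is P = (48.90, 31.73). M is the foot of the tangent from P: M = (47.89, 9.453).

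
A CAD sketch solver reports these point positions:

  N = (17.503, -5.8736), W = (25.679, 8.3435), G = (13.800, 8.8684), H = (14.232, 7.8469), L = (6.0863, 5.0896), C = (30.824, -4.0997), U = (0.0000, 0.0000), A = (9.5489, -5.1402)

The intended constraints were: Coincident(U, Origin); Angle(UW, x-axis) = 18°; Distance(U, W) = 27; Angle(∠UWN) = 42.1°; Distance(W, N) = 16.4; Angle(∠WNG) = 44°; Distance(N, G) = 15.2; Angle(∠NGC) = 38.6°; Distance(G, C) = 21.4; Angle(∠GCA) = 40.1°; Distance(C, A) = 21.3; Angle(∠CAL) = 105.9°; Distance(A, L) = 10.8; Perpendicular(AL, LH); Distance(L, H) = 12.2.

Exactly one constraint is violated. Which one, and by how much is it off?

Distance(L, H) = 12.2 — off by 3.60.

U = (0.00, 0.00) ✓; UW at 18.00° ✓; |UW| = 27.00 ✓; ∠UWN = 42.10° ✓; |WN| = 16.40 ✓; ∠WNG = 44.00° ✓; |NG| = 15.20 ✓; ∠NGC = 38.60° ✓; |GC| = 21.40 ✓; ∠GCA = 40.10° ✓; |CA| = 21.30 ✓; ∠CAL = 105.9° ✓; |AL| = 10.80 ✓; ∠(AL, LH) = 90.00° ✓; |LH| = 8.600 ✗.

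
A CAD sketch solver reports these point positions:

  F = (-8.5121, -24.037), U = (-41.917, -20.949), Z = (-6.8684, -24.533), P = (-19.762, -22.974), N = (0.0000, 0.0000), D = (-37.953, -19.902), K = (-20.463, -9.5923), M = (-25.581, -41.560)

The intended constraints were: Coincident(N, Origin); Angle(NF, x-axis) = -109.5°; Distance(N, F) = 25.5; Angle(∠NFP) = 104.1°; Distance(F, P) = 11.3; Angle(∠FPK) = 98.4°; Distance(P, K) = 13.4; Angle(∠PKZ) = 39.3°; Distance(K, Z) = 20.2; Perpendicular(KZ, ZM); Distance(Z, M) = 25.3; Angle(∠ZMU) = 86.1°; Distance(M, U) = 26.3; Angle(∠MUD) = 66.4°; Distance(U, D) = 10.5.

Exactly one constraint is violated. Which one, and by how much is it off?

Distance(U, D) = 10.5 — off by 6.40.

N = (0.00, 0.00) ✓; NF at -109.5° ✓; |NF| = 25.50 ✓; ∠NFP = 104.1° ✓; |FP| = 11.30 ✓; ∠FPK = 98.40° ✓; |PK| = 13.40 ✓; ∠PKZ = 39.30° ✓; |KZ| = 20.20 ✓; ∠(KZ, ZM) = 90.00° ✓; |ZM| = 25.30 ✓; ∠ZMU = 86.10° ✓; |MU| = 26.30 ✓; ∠MUD = 66.40° ✓; |UD| = 4.100 ✗.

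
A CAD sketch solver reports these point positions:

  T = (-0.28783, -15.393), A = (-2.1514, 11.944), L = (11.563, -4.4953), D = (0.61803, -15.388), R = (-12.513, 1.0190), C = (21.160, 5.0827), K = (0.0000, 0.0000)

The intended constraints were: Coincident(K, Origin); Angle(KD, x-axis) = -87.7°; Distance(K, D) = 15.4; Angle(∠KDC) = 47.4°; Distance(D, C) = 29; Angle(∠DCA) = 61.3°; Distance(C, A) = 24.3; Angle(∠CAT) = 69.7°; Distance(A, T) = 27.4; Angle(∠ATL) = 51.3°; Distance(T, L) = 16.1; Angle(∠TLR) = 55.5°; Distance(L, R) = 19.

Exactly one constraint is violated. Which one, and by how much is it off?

Distance(L, R) = 19 — off by 5.70.

K = (0.00, 0.00) ✓; KD at -87.70° ✓; |KD| = 15.40 ✓; ∠KDC = 47.40° ✓; |DC| = 29.00 ✓; ∠DCA = 61.30° ✓; |CA| = 24.30 ✓; ∠CAT = 69.70° ✓; |AT| = 27.40 ✓; ∠ATL = 51.30° ✓; |TL| = 16.10 ✓; ∠TLR = 55.50° ✓; |LR| = 24.70 ✗.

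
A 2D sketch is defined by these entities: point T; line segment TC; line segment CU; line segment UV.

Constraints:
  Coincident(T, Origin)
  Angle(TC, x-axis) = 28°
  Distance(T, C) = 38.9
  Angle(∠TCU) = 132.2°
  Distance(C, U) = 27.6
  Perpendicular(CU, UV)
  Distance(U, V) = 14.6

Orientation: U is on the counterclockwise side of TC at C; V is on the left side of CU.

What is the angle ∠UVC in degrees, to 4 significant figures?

62.12°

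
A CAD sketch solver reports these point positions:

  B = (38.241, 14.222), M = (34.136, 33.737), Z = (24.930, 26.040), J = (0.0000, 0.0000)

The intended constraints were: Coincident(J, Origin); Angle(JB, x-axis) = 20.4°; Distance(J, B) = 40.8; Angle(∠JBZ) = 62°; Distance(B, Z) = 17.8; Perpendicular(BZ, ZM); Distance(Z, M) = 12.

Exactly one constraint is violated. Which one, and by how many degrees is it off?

Perpendicular(BZ, ZM) — off by 8.50°.

J = (0.00, 0.00) ✓; JB at 20.40° ✓; |JB| = 40.80 ✓; ∠JBZ = 62.00° ✓; |BZ| = 17.80 ✓; ∠(BZ, ZM) = 98.50° ✗; |ZM| = 12.00 ✓.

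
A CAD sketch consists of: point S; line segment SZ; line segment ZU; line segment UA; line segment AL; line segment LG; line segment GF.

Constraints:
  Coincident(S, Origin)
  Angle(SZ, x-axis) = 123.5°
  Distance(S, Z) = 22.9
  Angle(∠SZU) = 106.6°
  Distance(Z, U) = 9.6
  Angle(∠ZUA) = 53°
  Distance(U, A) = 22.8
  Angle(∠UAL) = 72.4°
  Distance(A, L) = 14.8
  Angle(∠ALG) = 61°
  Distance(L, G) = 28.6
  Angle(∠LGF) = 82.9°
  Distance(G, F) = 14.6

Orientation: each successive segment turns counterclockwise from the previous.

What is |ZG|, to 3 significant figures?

16.0

S is at the origin; SZ runs at 123.5° with length 22.9, so Z = (-12.6, 19.1). ∠SZU = 106.6° gives ZU at -163° from the x-axis; with |ZU| = 9.6, U = (-21.8, 16.3). ∠ZUA = 53.0° gives UA at -36.1° from the x-axis; with |UA| = 22.8, A = (-3.40, 2.87). ∠UAL = 72.4° gives AL at 71.5° from the x-axis; with |AL| = 14.8, L = (1.29, 16.9). ∠ALG = 61.0° gives LG at -170° from the x-axis; with |LG| = 28.6, G = (-26.8, 11.7). Then |ZG| = |G − Z| = 16.0.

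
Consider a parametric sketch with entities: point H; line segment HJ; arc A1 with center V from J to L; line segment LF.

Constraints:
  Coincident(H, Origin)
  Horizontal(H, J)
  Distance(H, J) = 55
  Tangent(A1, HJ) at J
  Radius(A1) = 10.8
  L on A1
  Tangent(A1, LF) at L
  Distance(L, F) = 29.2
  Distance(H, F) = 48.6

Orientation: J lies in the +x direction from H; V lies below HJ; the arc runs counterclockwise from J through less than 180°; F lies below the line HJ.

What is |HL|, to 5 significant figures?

45.444

Checks: |VL| = 10.80 ✓; ∠(VL, LF) = 90.00° ✓; |LF| = 29.20 ✓; |HF| = 48.60 ✓.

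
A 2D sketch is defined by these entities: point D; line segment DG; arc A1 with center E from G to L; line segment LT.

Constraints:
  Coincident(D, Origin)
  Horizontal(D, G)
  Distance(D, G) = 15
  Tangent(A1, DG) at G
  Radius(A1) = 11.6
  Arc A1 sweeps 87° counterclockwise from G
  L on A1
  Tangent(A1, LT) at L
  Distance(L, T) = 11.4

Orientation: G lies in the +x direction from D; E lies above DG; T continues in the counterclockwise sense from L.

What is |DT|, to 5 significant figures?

35.207

D is at the origin; D and G share the same y with |DG| = 15.0 and G on the +x side, so G = (15.000, 0.0000). Since A1 is tangent to DG there, EG ⟂ DG, so E = G + (0, 11.6) = (15.000, 11.600). On A1, G sits at bearing -90° from E; an 87° counterclockwise sweep puts L at bearing -3°, so L = E + 11.6·(cos -3°, sin -3°) = (26.584, 10.993). Tangency of A1 to LT means the radius EL is perpendicular to LT, so LT runs along (−sin -3°, cos -3°); with |LT| = 11.4, T = (27.181, 22.377). Then |DT| = |T − D| = 35.207.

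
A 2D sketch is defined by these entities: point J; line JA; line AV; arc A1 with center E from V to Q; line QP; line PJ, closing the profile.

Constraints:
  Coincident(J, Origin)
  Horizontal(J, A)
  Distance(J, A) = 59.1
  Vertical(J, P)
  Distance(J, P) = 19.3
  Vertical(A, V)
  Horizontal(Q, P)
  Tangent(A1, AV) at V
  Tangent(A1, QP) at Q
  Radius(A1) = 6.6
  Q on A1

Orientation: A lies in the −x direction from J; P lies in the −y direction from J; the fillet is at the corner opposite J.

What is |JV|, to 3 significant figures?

60.4

J is at the origin; J and A share the same y with |JA| = 59.1 and A on the −x side, so A = (-59.1, 0.00). J and P share the same x with |JP| = 19.3 and P on the −y side, so P = (0.00, -19.3). The virtual corner opposite J is at (-59.1, -19.3). Tangency of A1 to AV means the radius EV is perpendicular to AV and the tangent condition forces EQ to be normal to QP, with radius 6.6, so the center E sits 6.6 in from both sides at E = (-52.5, -12.7). That places the tangent points at V = (-59.1, -12.7) on AV and Q = (-52.5, -19.3) on QP. Then |JV| = |V − J| = 60.4.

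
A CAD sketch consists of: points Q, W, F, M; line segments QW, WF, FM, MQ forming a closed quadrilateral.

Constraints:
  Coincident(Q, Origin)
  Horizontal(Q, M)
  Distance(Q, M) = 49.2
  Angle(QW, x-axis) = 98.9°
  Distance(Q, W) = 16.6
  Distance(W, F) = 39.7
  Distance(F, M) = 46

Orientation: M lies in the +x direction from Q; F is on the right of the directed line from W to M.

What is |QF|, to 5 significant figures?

23.342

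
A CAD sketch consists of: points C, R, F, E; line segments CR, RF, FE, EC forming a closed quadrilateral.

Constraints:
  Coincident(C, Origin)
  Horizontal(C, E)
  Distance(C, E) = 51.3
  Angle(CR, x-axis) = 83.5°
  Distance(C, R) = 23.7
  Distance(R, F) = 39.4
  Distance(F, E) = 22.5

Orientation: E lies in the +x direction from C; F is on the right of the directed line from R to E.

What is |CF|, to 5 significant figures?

29.934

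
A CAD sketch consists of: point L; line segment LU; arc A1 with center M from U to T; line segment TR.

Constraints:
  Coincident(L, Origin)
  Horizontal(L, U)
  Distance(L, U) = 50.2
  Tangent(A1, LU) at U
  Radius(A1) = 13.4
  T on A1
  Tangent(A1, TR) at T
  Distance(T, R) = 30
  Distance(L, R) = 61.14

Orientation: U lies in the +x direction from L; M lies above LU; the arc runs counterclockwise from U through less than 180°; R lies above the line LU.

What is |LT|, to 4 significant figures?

64.37

L is at the origin; L and U share the same y with |LU| = 50.2 and U on the +x side, so U = (50.20, 0.000). Tangency of A1 to LU means the radius MU is perpendicular to LU, so M = U + (0, 13.4) = (50.20, 13.40). Since MT ⟂ TR (tangency), |MR| = √(13.4² + 30.0²) = 32.86 regardless of where T sits on A1. So R lies on both circle(L, 61.14) and circle(M, 32.86); the above-LU intersection is R = (41.35, 45.04). T is the foot of the tangent from R: T = (60.51, 21.96).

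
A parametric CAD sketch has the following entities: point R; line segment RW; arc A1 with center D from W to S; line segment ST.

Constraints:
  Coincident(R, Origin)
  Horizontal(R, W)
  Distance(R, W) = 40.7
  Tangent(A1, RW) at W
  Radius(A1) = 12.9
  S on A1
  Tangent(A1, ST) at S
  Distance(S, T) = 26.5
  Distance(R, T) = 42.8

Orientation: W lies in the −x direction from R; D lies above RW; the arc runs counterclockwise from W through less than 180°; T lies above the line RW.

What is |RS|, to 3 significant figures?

29.9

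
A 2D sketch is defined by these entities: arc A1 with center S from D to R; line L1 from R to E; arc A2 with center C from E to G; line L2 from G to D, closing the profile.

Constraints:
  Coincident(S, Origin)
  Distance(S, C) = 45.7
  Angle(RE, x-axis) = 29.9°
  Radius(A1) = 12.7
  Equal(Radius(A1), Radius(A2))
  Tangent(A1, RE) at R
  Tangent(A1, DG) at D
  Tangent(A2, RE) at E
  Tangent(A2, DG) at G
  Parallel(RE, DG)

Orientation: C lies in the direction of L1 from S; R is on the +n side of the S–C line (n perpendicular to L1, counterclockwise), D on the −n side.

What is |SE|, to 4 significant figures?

47.43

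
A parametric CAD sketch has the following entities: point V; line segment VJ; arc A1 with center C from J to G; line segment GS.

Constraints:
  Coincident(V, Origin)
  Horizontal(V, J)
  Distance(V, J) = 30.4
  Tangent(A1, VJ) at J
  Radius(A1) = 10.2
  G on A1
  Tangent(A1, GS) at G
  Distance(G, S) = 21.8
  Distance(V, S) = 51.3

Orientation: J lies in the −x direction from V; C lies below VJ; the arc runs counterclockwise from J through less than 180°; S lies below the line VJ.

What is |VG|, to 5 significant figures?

41.946

Checks: |CG| = 10.20 ✓; ∠(CG, GS) = 90.00° ✓; |GS| = 21.80 ✓; |VS| = 51.30 ✓.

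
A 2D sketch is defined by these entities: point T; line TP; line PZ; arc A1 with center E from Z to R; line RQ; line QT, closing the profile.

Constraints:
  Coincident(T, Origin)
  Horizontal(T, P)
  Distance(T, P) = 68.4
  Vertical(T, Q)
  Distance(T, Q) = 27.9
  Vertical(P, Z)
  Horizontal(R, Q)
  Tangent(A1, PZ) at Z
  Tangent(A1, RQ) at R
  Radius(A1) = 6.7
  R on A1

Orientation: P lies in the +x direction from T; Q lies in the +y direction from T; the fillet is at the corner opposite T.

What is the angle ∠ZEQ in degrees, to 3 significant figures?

174°

T is at the origin; T and P share the same y with |TP| = 68.4 and P on the +x side, so P = (68.4, 0.00). T and Q share the same x with |TQ| = 27.9 and Q on the +y side, so Q = (0.00, 27.9). The virtual corner opposite T is at (68.4, 27.9). A1 meets PZ tangentially, so EZ is at right angles to PZ and since A1 is tangent to RQ there, ER ⟂ RQ, with radius 6.7, so the center E sits 6.7 in from both sides at E = (61.7, 21.2). That places the tangent points at Z = (68.4, 21.2) on PZ and R = (61.7, 27.9) on RQ. Then cos ∠ZEQ = EZ·EQ / (|EZ||EQ|), giving 174°.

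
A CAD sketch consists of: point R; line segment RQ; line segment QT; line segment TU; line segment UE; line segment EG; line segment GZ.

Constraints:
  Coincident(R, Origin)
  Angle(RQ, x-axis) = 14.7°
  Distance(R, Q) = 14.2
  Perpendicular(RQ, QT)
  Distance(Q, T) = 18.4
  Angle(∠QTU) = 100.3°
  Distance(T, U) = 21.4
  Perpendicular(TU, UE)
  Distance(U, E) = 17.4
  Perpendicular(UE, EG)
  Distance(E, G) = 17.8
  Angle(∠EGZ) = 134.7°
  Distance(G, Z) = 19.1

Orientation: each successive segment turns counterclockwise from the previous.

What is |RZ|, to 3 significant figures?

26.5

R is at the origin; RQ runs at 14.7° with length 14.2, so Q = (13.7, 3.60). RQ is perpendicular to QT, so QT runs at 105°; with |QT| = 18.4, T = (9.07, 21.4). ∠QTU = 100.3° gives TU at -176° from the x-axis; with |TU| = 21.4, U = (-12.3, 19.8). TU ⟂ UE, so UE runs at -85.6°; with |UE| = 17.4, E = (-10.9, 2.41). The perpendicularity gives EG at right angles to UE, so EG runs at 4.40°; with |EG| = 17.8, G = (6.81, 3.78). ∠EGZ = 134.7° gives GZ at 49.7° from the x-axis; with |GZ| = 19.1, Z = (19.2, 18.3). Then |RZ| = |Z − R| = 26.5.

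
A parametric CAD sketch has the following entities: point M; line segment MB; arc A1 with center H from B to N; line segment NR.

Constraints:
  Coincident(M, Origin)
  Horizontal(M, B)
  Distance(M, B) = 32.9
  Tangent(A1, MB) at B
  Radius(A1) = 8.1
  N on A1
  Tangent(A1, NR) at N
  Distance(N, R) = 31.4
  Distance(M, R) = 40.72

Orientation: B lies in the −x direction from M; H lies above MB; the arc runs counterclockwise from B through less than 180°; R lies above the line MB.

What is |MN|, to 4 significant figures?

25.78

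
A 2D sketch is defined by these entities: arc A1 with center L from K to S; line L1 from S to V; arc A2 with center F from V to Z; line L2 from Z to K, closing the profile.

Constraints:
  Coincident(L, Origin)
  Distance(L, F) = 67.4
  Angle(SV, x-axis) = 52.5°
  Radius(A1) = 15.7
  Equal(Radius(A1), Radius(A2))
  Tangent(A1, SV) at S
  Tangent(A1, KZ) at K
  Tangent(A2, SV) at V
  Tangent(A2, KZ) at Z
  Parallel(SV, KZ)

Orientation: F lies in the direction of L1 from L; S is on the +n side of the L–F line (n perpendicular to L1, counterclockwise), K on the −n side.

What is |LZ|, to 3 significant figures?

69.2

The slot axis is L1's direction at 52.5°, so u = (cos 52.5°, sin 52.5°) = (0.609, 0.793) and n = (−sin 52.5°, cos 52.5°) = (-0.793, 0.609). L is at the origin and F lies 67.4 along u from L, so F = 67.4·u = (41.0, 53.5). Tangency of A1 to both parallel lines with radius 15.7 puts S and K at L ± 15.7·n: S = (-12.5, 9.56), K = (12.5, -9.56). Equal radii place V and Z the same way about F: V = F + 15.7·n = (28.6, 63.0), Z = F − 15.7·n = (53.5, 43.9). Then |LZ| = |Z − L| = 69.2.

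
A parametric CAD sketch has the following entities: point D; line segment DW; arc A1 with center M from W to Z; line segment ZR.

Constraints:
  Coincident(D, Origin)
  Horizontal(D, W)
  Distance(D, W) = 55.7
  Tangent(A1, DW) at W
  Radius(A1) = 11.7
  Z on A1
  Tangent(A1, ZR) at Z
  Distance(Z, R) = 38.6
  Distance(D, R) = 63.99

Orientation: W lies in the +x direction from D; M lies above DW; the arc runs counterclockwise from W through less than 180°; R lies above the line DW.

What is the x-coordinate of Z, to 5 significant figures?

64.869

Checks: |MW| = 11.70 ✓; |MZ| = 11.70 ✓; ∠(MZ, ZR) = 90.00° ✓; |ZR| = 38.60 ✓; |DR| = 63.99 ✓.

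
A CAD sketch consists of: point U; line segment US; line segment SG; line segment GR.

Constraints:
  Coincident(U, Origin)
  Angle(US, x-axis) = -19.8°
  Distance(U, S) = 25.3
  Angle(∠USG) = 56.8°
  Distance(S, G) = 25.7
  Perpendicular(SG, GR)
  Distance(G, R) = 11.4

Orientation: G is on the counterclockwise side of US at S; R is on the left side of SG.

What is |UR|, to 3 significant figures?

15.4

U is at the origin; US runs at -19.8° with length 25.3, so S = 25.3·(cos -19.8°, sin -19.8°) = (23.8, -8.57). ∠USG = 56.8°, so SG runs at -19.8° + (180° − 56.8°) = 103° from the x-axis; with |SG| = 25.7, G = S + 25.7·(cos 103°, sin 103°) = (17.8, 16.4). The perpendicularity gives GR at right angles to SG; with |GR| = 11.4 on the left of SG, R = G + 11.4·(-0.973, -0.232) = (6.76, 13.8). Then |UR| = |R − U| = 15.4.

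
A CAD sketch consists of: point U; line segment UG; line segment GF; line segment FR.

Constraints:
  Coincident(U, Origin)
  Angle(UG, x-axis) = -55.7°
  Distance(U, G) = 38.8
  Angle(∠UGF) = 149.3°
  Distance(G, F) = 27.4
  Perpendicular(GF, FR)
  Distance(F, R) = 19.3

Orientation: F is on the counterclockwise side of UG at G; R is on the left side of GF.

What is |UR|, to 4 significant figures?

60.76

∠UGF = 149.3°, so GF runs at -55.7° + (180° − 149.3°) = -25.00° from the x-axis; with |GF| = 27.4, F = G + 27.4·(cos -25.00°, sin -25.00°) = (46.70, -43.63). The perpendicularity gives FR at right angles to GF; with |FR| = 19.3 on the left of GF, R = F + 19.3·(0.4226, 0.9063) = (54.85, -26.14). Then |UR| = |R − U| = 60.76.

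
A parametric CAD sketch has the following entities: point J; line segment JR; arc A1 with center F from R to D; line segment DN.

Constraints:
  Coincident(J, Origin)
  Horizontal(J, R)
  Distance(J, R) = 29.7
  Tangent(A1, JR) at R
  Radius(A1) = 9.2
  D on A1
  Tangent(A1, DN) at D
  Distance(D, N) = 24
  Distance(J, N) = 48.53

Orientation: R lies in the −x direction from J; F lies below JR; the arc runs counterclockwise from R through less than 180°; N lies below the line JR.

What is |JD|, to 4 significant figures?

40.25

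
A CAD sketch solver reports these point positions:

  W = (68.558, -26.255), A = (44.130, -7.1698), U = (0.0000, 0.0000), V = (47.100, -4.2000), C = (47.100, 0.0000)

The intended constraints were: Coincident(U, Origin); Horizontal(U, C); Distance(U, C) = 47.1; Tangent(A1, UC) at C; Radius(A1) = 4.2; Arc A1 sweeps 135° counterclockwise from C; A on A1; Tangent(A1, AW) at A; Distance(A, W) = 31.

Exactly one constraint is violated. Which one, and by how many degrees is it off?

Tangent(A1, AW) at A — off by 7.00°.

U = (0.00, 0.00) ✓; U.y = 0.00, C.y = 0.00 ✓; |UC| = 47.10 ✓; ∠(VC, CU) = 90.00° ✓; |VC| = 4.200 ✓; bearing(V→A) − bearing(V→C) = 135.0° ✓; |VA| = 4.200 ✓; ∠(VA, AW) = 83.00° ✗; |AW| = 31.00 ✓.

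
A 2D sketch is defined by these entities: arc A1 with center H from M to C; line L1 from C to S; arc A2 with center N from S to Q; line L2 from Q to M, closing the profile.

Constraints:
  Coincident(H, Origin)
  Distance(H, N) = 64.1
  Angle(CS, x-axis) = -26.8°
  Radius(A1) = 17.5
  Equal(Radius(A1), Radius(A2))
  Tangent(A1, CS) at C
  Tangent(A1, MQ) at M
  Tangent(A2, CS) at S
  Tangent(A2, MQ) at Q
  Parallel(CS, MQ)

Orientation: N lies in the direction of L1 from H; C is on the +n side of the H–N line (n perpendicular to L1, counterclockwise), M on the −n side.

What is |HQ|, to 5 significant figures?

66.446

The slot axis is L1's direction at -26.8°, so u = (cos -26.8°, sin -26.8°) = (0.89259, -0.45088) and n = (−sin -26.8°, cos -26.8°) = (0.45088, 0.89259). H is at the origin and N lies 64.1 along u from H, so N = 64.1·u = (57.215, -28.901). Tangency of A1 to both parallel lines with radius 17.5 puts C and M at H ± 17.5·n: C = (7.8904, 15.620), M = (-7.8904, -15.620). Equal radii place S and Q the same way about N: S = N + 17.5·n = (65.105, -13.281), Q = N − 17.5·n = (49.324, -44.522). Then |HQ| = |Q − H| = 66.446.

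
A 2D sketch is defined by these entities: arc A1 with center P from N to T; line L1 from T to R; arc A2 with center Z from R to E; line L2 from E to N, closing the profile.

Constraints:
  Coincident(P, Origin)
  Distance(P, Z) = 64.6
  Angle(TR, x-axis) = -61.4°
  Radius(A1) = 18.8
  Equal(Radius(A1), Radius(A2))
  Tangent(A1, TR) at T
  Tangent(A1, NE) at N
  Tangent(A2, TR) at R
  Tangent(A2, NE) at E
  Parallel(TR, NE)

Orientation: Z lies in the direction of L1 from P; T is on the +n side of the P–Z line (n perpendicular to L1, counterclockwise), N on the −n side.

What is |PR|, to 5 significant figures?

67.280

The slot axis is L1's direction at -61.4°, so u = (cos -61.4°, sin -61.4°) = (0.47869, -0.87798) and n = (−sin -61.4°, cos -61.4°) = (0.87798, 0.47869). P is at the origin and Z lies 64.6 along u from P, so Z = 64.6·u = (30.923, -56.718). Tangency of A1 to both parallel lines with radius 18.8 puts T and N at P ± 18.8·n: T = (16.506, 8.9994), N = (-16.506, -8.9994). Equal radii place R and E the same way about Z: R = Z + 18.8·n = (47.430, -47.718), E = Z − 18.8·n = (14.417, -65.717). Then |PR| = |R − P| = 67.280.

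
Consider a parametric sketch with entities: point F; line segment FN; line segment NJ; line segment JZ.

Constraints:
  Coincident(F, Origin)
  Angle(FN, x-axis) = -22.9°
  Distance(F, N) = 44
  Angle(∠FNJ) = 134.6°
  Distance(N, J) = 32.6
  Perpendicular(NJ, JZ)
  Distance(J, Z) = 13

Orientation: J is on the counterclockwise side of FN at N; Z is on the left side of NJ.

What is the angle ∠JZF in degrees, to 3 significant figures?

106°

F is at the origin; FN runs at -22.9° with length 44.0, so N = 44.0·(cos -22.9°, sin -22.9°) = (40.5, -17.1). ∠FNJ = 134.6°, so NJ runs at -22.9° + (180° − 134.6°) = 22.5° from the x-axis; with |NJ| = 32.6, J = N + 32.6·(cos 22.5°, sin 22.5°) = (70.7, -4.65). NJ is perpendicular to JZ; with |JZ| = 13.0 on the left of NJ, Z = J + 13.0·(-0.383, 0.924) = (65.7, 7.36). Then cos ∠JZF = ZJ·ZF / (|ZJ||ZF|), giving 106°.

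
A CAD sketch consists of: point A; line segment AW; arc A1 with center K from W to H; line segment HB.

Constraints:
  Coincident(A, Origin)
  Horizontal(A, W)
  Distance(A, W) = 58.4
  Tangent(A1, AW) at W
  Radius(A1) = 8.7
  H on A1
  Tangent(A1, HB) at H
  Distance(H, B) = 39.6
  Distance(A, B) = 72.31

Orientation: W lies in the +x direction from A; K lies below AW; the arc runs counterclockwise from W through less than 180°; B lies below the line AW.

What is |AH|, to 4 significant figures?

50.63

Checks: A.y = 0.00, W.y = 0.00 ✓; |KH| = 8.700 ✓; ∠(KH, HB) = 90.00° ✓; |HB| = 39.60 ✓; |AB| = 72.31 ✓.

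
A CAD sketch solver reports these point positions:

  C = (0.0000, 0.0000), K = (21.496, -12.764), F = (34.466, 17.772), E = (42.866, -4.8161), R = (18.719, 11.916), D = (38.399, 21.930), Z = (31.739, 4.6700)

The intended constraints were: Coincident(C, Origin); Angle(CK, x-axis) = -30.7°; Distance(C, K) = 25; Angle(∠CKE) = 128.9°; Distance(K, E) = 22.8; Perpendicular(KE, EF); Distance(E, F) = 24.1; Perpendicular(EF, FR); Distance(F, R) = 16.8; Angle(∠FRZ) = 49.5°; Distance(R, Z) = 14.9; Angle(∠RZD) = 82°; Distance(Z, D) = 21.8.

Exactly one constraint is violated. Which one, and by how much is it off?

Distance(Z, D) = 21.8 — off by 3.30.

C = (0.00, 0.00) ✓; CK at -30.70° ✓; |CK| = 25.00 ✓; ∠CKE = 128.9° ✓; |KE| = 22.80 ✓; ∠(KE, EF) = 90.00° ✓; |EF| = 24.10 ✓; ∠(EF, FR) = 90.00° ✓; |FR| = 16.80 ✓; ∠FRZ = 49.50° ✓; |RZ| = 14.90 ✓; ∠RZD = 82.00° ✓; |ZD| = 18.50 ✗.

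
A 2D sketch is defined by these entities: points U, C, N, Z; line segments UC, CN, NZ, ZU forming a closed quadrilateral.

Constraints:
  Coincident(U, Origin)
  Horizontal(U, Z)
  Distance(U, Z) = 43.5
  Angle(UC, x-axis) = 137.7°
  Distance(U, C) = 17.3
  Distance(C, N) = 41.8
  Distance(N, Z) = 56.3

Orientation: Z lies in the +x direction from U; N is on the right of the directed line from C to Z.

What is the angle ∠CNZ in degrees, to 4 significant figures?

69.97°

Checks: |CN| = 41.80 ✓; |NZ| = 56.30 ✓.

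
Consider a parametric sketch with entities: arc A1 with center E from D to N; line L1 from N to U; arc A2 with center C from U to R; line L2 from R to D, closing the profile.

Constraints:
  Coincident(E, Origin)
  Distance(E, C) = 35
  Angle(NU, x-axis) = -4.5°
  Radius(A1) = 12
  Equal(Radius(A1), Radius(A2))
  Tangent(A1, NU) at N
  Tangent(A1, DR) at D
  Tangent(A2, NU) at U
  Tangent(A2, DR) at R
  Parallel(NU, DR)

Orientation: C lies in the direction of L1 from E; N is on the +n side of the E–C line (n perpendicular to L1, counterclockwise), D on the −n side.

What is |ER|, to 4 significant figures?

37.00

Tangency of A1 to both parallel lines with radius 12.0 puts N and D at E ± 12.0·n: N = (0.9415, 11.96), D = (-0.9415, -11.96). Equal radii place U and R the same way about C: U = C + 12.0·n = (35.83, 9.217), R = C − 12.0·n = (33.95, -14.71). Then |ER| = |R − E| = 37.00.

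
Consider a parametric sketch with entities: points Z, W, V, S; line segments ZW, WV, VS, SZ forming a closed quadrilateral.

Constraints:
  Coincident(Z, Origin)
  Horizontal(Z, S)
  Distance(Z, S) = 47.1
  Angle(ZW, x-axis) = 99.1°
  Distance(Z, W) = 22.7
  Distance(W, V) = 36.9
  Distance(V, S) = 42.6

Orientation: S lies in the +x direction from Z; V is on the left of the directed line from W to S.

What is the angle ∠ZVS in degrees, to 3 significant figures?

61.7°

Z is at the origin; ZS is horizontal with |ZS| = 47.1 and S in +x, so S = (47.1, 0). ZW runs at 99.1° with |ZW| = 22.7, so W = (-3.59, 22.4). V is determined by |WV| = 36.9 and |VS| = 42.6 together: it lies at the intersection of circle(W, 36.9) and circle(S, 42.6). With |WS| = 55.4, the foot of the radical line on WS is 23.6 from W and the perpendicular offset is √(36.9² − 23.6²) = 28.3. Taking the left-of-WS solution: V = (29.5, 38.8).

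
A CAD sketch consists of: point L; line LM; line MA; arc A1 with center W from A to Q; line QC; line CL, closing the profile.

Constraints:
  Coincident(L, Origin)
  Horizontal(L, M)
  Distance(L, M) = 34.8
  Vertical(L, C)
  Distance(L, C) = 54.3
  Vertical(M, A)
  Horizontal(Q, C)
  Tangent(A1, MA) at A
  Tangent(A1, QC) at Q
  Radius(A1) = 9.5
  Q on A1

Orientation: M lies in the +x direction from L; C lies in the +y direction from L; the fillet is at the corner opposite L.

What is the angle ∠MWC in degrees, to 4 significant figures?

122.6°

L is at the origin; L and M share the same y with |LM| = 34.8 and M on the +x side, so M = (34.80, 0.000). L and C share the same x with |LC| = 54.3 and C on the +y side, so C = (0.000, 54.30). The virtual corner opposite L is at (34.80, 54.30). The tangent condition forces WA to be normal to MA and the tangent condition forces WQ to be normal to QC, with radius 9.5, so the center W sits 9.5 in from both sides at W = (25.30, 44.80). Then cos ∠MWC = WM·WC / (|WM||WC|), giving 122.6°.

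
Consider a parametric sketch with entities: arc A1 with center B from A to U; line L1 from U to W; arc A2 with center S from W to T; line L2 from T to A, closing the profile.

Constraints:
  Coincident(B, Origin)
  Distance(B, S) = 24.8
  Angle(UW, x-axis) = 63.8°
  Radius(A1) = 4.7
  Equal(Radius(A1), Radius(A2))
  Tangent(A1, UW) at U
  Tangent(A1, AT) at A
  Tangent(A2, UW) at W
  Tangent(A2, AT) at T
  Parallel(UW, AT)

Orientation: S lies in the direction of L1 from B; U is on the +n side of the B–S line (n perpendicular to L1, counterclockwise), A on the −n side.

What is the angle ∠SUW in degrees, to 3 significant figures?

10.7°

The slot axis is L1's direction at 63.8°, so u = (cos 63.8°, sin 63.8°) = (0.442, 0.897) and n = (−sin 63.8°, cos 63.8°) = (-0.897, 0.442). B is at the origin and S lies 24.8 along u from B, so S = 24.8·u = (10.9, 22.3). Tangency of A1 to both parallel lines with radius 4.7 puts U and A at B ± 4.7·n: U = (-4.22, 2.08), A = (4.22, -2.08). Equal radii place W and T the same way about S: W = S + 4.7·n = (6.73, 24.3), T = S − 4.7·n = (15.2, 20.2). Then cos ∠SUW = US·UW / (|US||UW|), giving 10.7°.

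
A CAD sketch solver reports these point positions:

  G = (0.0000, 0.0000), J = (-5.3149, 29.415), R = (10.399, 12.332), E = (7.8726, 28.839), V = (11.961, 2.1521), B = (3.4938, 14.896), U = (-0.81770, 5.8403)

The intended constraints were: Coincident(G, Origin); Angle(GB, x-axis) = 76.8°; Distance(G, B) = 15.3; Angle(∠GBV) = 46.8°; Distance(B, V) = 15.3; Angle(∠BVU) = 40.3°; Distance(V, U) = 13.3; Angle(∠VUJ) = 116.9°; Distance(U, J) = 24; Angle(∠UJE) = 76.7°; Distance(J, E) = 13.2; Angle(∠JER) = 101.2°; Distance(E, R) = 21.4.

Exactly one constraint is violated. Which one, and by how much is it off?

Distance(E, R) = 21.4 — off by 4.70.

G = (0.00, 0.00) ✓; GB at 76.80° ✓; |GB| = 15.30 ✓; ∠GBV = 46.80° ✓; |BV| = 15.30 ✓; ∠BVU = 40.30° ✓; |VU| = 13.30 ✓; ∠VUJ = 116.9° ✓; |UJ| = 24.00 ✓; ∠UJE = 76.70° ✓; |JE| = 13.20 ✓; ∠JER = 101.2° ✓; |ER| = 16.70 ✗.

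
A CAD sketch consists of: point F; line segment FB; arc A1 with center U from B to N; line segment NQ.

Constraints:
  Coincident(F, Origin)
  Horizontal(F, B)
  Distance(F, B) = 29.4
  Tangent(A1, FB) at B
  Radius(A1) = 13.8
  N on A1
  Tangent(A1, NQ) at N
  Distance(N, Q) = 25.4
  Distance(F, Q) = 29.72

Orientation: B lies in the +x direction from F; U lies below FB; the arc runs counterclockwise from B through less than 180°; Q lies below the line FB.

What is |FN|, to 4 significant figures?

18.73

Checks: |UN| = 13.80 ✓; ∠(UN, NQ) = 90.00° ✓; |NQ| = 25.40 ✓; |FQ| = 29.72 ✓.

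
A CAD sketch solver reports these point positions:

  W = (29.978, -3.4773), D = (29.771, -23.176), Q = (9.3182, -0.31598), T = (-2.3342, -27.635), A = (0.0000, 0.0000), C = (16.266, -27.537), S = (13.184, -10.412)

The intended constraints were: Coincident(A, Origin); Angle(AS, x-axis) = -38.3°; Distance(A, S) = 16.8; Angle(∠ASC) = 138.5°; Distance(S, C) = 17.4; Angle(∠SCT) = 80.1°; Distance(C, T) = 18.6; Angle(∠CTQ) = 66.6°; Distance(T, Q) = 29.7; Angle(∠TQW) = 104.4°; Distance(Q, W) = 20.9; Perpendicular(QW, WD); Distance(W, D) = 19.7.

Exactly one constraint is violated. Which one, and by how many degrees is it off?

Perpendicular(QW, WD) — off by 8.10°.

A = (0.00, 0.00) ✓; AS at -38.30° ✓; |AS| = 16.80 ✓; ∠ASC = 138.5° ✓; |SC| = 17.40 ✓; ∠SCT = 80.10° ✓; |CT| = 18.60 ✓; ∠CTQ = 66.60° ✓; |TQ| = 29.70 ✓; ∠TQW = 104.4° ✓; |QW| = 20.90 ✓; ∠(QW, WD) = 81.90° ✗; |WD| = 19.70 ✓.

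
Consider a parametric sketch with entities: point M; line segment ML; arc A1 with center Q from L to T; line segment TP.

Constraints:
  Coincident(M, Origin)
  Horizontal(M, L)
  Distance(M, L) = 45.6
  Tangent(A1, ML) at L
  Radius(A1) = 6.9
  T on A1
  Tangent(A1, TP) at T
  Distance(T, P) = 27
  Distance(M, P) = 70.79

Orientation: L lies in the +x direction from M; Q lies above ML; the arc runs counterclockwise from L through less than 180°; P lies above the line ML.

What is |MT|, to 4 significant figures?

51.54

Checks: ∠(QL, LM) = 90.00° ✓; |QT| = 6.900 ✓; ∠(QT, TP) = 90.00° ✓; |TP| = 27.00 ✓; |MP| = 70.79 ✓.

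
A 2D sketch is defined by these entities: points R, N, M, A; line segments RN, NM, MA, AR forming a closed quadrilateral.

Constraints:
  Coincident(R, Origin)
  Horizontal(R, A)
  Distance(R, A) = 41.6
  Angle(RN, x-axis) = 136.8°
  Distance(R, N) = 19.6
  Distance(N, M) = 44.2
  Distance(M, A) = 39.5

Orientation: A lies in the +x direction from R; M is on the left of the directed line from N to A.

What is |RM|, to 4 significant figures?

42.80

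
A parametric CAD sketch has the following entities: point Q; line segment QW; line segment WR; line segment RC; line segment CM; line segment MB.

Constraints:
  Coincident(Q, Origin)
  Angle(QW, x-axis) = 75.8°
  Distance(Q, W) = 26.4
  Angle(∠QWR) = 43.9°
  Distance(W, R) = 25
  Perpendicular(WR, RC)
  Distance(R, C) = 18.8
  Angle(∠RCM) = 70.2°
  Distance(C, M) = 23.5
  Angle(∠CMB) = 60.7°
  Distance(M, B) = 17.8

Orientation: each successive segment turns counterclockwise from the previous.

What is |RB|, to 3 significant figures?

8.69

∠RCM = 70.2° gives CM at 51.7° from the x-axis; with |CM| = 23.5, M = (9.75, 14.9). ∠CMB = 60.7° gives MB at 171° from the x-axis; with |MB| = 17.8, B = (-7.83, 17.6). Then |RB| = |B − R| = 8.69.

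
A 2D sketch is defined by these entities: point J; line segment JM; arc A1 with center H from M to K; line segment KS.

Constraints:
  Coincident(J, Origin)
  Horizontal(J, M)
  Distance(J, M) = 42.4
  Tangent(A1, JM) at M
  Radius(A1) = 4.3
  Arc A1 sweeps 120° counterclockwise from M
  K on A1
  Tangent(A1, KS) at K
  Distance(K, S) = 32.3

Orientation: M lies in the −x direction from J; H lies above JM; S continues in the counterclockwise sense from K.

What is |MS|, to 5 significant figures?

36.597

On A1, M sits at bearing -90° from H; a 120° counterclockwise sweep puts K at bearing 30°, so K = H + 4.3·(cos 30°, sin 30°) = (-38.676, 6.4500). Tangency of A1 to KS means the radius HK is perpendicular to KS, so KS runs along (−sin 30°, cos 30°); with |KS| = 32.3, S = (-54.826, 34.423). Then |MS| = |S − M| = 36.597.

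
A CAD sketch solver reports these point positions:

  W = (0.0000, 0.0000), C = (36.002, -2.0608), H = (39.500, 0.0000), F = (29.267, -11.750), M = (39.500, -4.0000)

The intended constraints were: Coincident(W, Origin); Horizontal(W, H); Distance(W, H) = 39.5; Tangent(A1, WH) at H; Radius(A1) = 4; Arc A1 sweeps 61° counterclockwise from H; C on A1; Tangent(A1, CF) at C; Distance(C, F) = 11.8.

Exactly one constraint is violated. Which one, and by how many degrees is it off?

Tangent(A1, CF) at C — off by 5.80°.

W = (0.00, 0.00) ✓; W.y = 0.00, H.y = 0.00 ✓; |WH| = 39.50 ✓; ∠(MH, HW) = 90.00° ✓; |MH| = 4.000 ✓; bearing(M→C) − bearing(M→H) = 61.00° ✓; |MC| = 4.000 ✓; ∠(MC, CF) = 95.80° ✗; |CF| = 11.80 ✓.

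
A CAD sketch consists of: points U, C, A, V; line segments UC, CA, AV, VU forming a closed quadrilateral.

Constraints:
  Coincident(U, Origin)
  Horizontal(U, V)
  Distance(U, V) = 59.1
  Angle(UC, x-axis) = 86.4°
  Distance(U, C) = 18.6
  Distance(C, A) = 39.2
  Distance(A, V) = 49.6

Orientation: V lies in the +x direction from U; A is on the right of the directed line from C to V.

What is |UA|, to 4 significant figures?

22.92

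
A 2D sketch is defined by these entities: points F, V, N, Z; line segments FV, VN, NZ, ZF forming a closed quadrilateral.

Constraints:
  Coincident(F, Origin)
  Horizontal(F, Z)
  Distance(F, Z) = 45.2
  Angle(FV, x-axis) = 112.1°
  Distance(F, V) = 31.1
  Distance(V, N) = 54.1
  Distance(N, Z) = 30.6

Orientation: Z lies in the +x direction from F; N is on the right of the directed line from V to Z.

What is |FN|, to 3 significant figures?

24.7

F is at the origin; FZ is horizontal with |FZ| = 45.2 and Z in +x, so Z = (45.2, 0). FV runs at 112.1° with |FV| = 31.1, so V = (-11.7, 28.8). N is determined by |VN| = 54.1 and |NZ| = 30.6 together: it lies at the intersection of circle(V, 54.1) and circle(Z, 30.6). With |VZ| = 63.8, the foot of the radical line on VZ is 47.5 from V and the perpendicular offset is √(54.1² − 47.5²) = 25.9. Taking the right-of-VZ solution: N = (19.0, -15.8).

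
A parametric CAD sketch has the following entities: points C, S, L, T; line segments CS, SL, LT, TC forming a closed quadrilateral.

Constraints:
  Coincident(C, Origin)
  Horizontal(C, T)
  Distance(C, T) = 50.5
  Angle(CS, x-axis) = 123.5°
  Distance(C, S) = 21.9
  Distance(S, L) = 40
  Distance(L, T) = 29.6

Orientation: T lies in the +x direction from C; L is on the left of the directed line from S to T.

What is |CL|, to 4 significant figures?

33.83

Checks: |SL| = 40.00 ✓; |LT| = 29.60 ✓.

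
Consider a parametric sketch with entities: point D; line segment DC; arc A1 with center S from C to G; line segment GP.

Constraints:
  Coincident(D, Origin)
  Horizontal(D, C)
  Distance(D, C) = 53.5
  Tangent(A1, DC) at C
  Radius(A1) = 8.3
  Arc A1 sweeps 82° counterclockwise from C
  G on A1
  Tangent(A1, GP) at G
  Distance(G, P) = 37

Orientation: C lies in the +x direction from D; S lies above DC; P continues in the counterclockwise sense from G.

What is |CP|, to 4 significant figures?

45.78

On A1, C sits at bearing -90° from S; an 82° counterclockwise sweep puts G at bearing -8°, so G = S + 8.3·(cos -8°, sin -8°) = (61.72, 7.145). The tangent condition forces SG to be normal to GP, so GP runs along (−sin -8°, cos -8°); with |GP| = 37.0, P = (66.87, 43.78). Then |CP| = |P − C| = 45.78.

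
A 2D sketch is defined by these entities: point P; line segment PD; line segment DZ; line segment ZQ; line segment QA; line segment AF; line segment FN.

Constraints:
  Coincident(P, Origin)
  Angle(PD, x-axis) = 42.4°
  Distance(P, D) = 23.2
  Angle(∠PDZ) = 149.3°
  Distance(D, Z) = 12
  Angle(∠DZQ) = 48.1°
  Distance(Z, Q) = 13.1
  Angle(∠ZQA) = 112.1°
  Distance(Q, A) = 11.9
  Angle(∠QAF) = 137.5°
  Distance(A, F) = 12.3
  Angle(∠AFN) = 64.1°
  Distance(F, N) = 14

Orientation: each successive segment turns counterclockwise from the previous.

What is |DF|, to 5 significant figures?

14.608

∠ZQA = 112.1° gives QA at -87.100° from the x-axis; with |QA| = 11.9, A = (9.3500, 9.7045). ∠QAF = 137.5° gives AF at -44.600° from the x-axis; with |AF| = 12.3, F = (18.108, 1.0680). Then |DF| = |F − D| = 14.608.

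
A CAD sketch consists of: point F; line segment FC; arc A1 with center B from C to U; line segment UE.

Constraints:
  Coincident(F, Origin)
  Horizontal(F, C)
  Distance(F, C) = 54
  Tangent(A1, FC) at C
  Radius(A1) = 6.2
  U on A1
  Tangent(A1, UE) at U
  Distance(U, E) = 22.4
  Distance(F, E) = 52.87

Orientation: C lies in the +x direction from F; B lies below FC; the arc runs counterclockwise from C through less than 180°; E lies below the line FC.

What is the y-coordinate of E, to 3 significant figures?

-27.7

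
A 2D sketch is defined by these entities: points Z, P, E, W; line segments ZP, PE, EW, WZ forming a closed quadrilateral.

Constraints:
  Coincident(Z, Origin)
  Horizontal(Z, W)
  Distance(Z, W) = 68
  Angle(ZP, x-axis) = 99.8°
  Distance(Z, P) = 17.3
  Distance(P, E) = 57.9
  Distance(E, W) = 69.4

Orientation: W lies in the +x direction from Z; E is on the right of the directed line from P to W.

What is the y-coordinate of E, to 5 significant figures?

-39.212

Z is at the origin; Z and W share the same y with |ZW| = 68.0 and W in +x, so W = (68.0, 0). ZP runs at 99.8° with |ZP| = 17.3, so P = (-2.9446, 17.048). E is determined by |PE| = 57.9 and |EW| = 69.4 together: it lies at the intersection of circle(P, 57.9) and circle(W, 69.4). With |PW| = 72.964, the foot of the radical line on PW is 26.450 from P and the perpendicular offset is √(57.9² − 26.450²) = 51.505. Taking the right-of-PW solution: E = (10.739, -39.212).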